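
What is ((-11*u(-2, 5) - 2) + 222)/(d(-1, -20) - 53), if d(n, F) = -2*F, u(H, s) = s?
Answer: -165/13 ≈ -12.692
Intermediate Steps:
((-11*u(-2, 5) - 2) + 222)/(d(-1, -20) - 53) = ((-11*5 - 2) + 222)/(-2*(-20) - 53) = ((-55 - 2) + 222)/(40 - 53) = (-57 + 222)/(-13) = 165*(-1/13) = -165/13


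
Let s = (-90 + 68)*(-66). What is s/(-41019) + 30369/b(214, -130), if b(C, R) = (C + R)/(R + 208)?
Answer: 44612005/1582 ≈ 28200.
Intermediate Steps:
s = 1452 (s = -22*(-66) = 1452)
b(C, R) = (C + R)/(208 + R)
s/(-41019) + 30369/b(214, -130) = 1452/(-41019) + 30369/(((214 - 130)/(208 - 130))) = 1452*(-1/41019) + 30369/((84/78)) = -4/113 + 30369/(((1/78)*84)) = -4/113 + 30369/(14/13) = -4/113 + 30369*(13/14) = -4/113 + 394797/14 = 44612005/1582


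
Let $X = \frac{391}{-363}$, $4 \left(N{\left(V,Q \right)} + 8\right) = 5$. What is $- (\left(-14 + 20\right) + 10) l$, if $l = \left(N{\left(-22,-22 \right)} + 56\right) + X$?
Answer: $- \frac{279788}{363} \approx -770.77$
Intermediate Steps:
$N{\left(V,Q \right)} = - \frac{27}{4}$ ($N{\left(V,Q \right)} = -8 + \frac{1}{4} \cdot 5 = -8 + \frac{5}{4} = - \frac{27}{4}$)
$X = - \frac{391}{363}$ ($X = 391 \left(- \frac{1}{363}\right) = - \frac{391}{363} \approx -1.0771$)
$l = \frac{69947}{1452}$ ($l = \left(- \frac{27}{4} + 56\right) - \frac{391}{363} = \frac{197}{4} - \frac{391}{363} = \frac{69947}{1452} \approx 48.173$)
$- (\left(-14 + 20\right) + 10) l = - (\left(-14 + 20\right) + 10) \frac{69947}{1452} = - (6 + 10) \frac{69947}{1452} = \left(-1\right) 16 \cdot \frac{69947}{1452} = \left(-16\right) \frac{69947}{1452} = - \frac{279788}{363}$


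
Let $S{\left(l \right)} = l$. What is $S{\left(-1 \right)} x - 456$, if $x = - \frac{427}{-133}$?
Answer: $- \frac{8725}{19} \approx -459.21$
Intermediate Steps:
$x = \frac{61}{19}$ ($x = \left(-427\right) \left(- \frac{1}{133}\right) = \frac{61}{19} \approx 3.2105$)
$S{\left(-1 \right)} x - 456 = \left(-1\right) \frac{61}{19} - 456 = - \frac{61}{19} - 456 = - \frac{8725}{19}$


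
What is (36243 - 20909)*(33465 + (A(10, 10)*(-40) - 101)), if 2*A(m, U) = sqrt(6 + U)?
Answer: 510376856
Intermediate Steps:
A(m, U) = sqrt(6 + U)/2
(36243 - 20909)*(33465 + (A(10, 10)*(-40) - 101)) = (36243 - 20909)*(33465 + ((sqrt(6 + 10)/2)*(-40) - 101)) = 15334*(33465 + ((sqrt(16)/2)*(-40) - 101)) = 15334*(33465 + (((1/2)*4)*(-40) - 101)) = 15334*(33465 + (2*(-40) - 101)) = 15334*(33465 + (-80 - 101)) = 15334*(33465 - 181) = 15334*33284 = 510376856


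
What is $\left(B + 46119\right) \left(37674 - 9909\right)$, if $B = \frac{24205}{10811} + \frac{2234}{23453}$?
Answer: $\frac{324686185208922240}{253550383} \approx 1.2806 \cdot 10^{9}$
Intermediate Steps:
$B = \frac{591831639}{253550383}$ ($B = 24205 \cdot \frac{1}{10811} + 2234 \cdot \frac{1}{23453} = \frac{24205}{10811} + \frac{2234}{23453} = \frac{591831639}{253550383} \approx 2.3342$)
$\left(B + 46119\right) \left(37674 - 9909\right) = \left(\frac{591831639}{253550383} + 46119\right) \left(37674 - 9909\right) = \frac{11694081945216}{253550383} \cdot 27765 = \frac{324686185208922240}{253550383}$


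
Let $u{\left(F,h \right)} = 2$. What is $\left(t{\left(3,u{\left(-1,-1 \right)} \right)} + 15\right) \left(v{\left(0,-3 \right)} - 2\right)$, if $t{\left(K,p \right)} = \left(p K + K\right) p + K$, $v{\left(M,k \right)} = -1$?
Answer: $-108$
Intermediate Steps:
$t{\left(K,p \right)} = K + p \left(K + K p\right)$ ($t{\left(K,p \right)} = \left(K p + K\right) p + K = \left(K + K p\right) p + K = p \left(K + K p\right) + K = K + p \left(K + K p\right)$)
$\left(t{\left(3,u{\left(-1,-1 \right)} \right)} + 15\right) \left(v{\left(0,-3 \right)} - 2\right) = \left(3 \left(1 + 2 + 2^{2}\right) + 15\right) \left(-1 - 2\right) = \left(3 \left(1 + 2 + 4\right) + 15\right) \left(-1 - 2\right) = \left(3 \cdot 7 + 15\right) \left(-3\right) = \left(21 + 15\right) \left(-3\right) = 36 \left(-3\right) = -108$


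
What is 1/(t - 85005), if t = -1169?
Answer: -1/86174 ≈ -1.1604e-5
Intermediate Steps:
1/(t - 85005) = 1/(-1169 - 85005) = 1/(-86174) = -1/86174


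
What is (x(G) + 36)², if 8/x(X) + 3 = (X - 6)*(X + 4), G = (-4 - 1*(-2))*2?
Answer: 10000/9 ≈ 1111.1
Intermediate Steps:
G = -4 (G = (-4 + 2)*2 = -2*2 = -4)
x(X) = 8/(-3 + (-6 + X)*(4 + X)) (x(X) = 8/(-3 + (X - 6)*(X + 4)) = 8/(-3 + (-6 + X)*(4 + X)))
(x(G) + 36)² = (8/(-27 + (-4)² - 2*(-4)) + 36)² = (8/(-27 + 16 + 8) + 36)² = (8/(-3) + 36)² = (8*(-⅓) + 36)² = (-8/3 + 36)² = (100/3)² = 10000/9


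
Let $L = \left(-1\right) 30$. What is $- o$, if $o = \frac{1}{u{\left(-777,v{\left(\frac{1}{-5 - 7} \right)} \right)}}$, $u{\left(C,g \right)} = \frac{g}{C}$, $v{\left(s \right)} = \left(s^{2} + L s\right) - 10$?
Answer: $- \frac{111888}{1079} \approx -103.7$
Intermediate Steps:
$L = -30$
$v{\left(s \right)} = -10 + s^{2} - 30 s$ ($v{\left(s \right)} = \left(s^{2} - 30 s\right) - 10 = -10 + s^{2} - 30 s$)
$o = \frac{111888}{1079}$ ($o = \frac{1}{\left(-10 + \left(\frac{1}{-5 - 7}\right)^{2} - \frac{30}{-5 - 7}\right) \frac{1}{-777}} = \frac{1}{\left(-10 + \left(\frac{1}{-12}\right)^{2} - \frac{30}{-12}\right) \left(- \frac{1}{777}\right)} = \frac{1}{\left(-10 + \left(- \frac{1}{12}\right)^{2} - - \frac{5}{2}\right) \left(- \frac{1}{777}\right)} = \frac{1}{\left(-10 + \frac{1}{144} + \frac{5}{2}\right) \left(- \frac{1}{777}\right)} = \frac{1}{\left(- \frac{1079}{144}\right) \left(- \frac{1}{777}\right)} = \frac{1}{\frac{1079}{111888}} = \frac{111888}{1079} \approx 103.7$)
$- o = \left(-1\right) \frac{111888}{1079} = - \frac{111888}{1079}$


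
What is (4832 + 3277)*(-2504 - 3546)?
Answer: -49059450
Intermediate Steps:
(4832 + 3277)*(-2504 - 3546) = 8109*(-6050) = -49059450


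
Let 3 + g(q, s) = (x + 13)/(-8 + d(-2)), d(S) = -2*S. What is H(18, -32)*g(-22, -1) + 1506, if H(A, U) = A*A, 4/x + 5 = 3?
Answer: -357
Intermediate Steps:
x = -2 (x = 4/(-5 + 3) = 4/(-2) = 4*(-½) = -2)
H(A, U) = A²
g(q, s) = -23/4 (g(q, s) = -3 + (-2 + 13)/(-8 - 2*(-2)) = -3 + 11/(-8 + 4) = -3 + 11/(-4) = -3 + 11*(-¼) = -3 - 11/4 = -23/4)
H(18, -32)*g(-22, -1) + 1506 = 18²*(-23/4) + 1506 = 324*(-23/4) + 1506 = -1863 + 1506 = -357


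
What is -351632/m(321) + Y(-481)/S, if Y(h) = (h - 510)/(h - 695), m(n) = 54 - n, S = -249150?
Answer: 34342772129401/26077035600 ≈ 1317.0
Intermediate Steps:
Y(h) = (-510 + h)/(-695 + h)
-351632/m(321) + Y(-481)/S = -351632/(54 - 1*321) + ((-510 - 481)/(-695 - 481))/(-249150) = -351632/(54 - 321) + (-991/(-1176))*(-1/249150) = -351632/(-267) - 1/1176*(-991)*(-1/249150) = -351632*(-1/267) + (991/1176)*(-1/249150) = 351632/267 - 991/293000400 = 34342772129401/26077035600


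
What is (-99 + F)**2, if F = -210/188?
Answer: 88566921/8836 ≈ 10023.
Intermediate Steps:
F = -105/94 (F = -210*1/188 = -105/94 ≈ -1.1170)
(-99 + F)**2 = (-99 - 105/94)**2 = (-9411/94)**2 = 88566921/8836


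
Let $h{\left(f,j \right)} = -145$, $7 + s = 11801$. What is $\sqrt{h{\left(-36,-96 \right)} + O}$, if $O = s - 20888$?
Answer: $i \sqrt{9239} \approx 96.12 i$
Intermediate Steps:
$s = 11794$ ($s = -7 + 11801 = 11794$)
$O = -9094$ ($O = 11794 - 20888 = -9094$)
$\sqrt{h{\left(-36,-96 \right)} + O} = \sqrt{-145 - 9094} = \sqrt{-9239} = i \sqrt{9239}$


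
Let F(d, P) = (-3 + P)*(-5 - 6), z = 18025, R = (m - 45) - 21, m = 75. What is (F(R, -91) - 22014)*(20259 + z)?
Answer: -803198320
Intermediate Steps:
R = 9 (R = (75 - 45) - 21 = 30 - 21 = 9)
F(d, P) = 33 - 11*P (F(d, P) = (-3 + P)*(-11) = 33 - 11*P)
(F(R, -91) - 22014)*(20259 + z) = ((33 - 11*(-91)) - 22014)*(20259 + 18025) = ((33 + 1001) - 22014)*38284 = (1034 - 22014)*38284 = -20980*38284 = -803198320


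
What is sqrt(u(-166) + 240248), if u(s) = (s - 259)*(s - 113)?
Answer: sqrt(358823) ≈ 599.02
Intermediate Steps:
u(s) = (-259 + s)*(-113 + s)
sqrt(u(-166) + 240248) = sqrt((29267 + (-166)**2 - 372*(-166)) + 240248) = sqrt((29267 + 27556 + 61752) + 240248) = sqrt(118575 + 240248) = sqrt(358823)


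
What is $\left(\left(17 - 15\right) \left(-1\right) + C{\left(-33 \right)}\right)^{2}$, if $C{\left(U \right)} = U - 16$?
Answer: $2601$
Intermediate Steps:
$C{\left(U \right)} = -16 + U$ ($C{\left(U \right)} = U - 16 = -16 + U$)
$\left(\left(17 - 15\right) \left(-1\right) + C{\left(-33 \right)}\right)^{2} = \left(\left(17 - 15\right) \left(-1\right) - 49\right)^{2} = \left(2 \left(-1\right) - 49\right)^{2} = \left(-2 - 49\right)^{2} = \left(-51\right)^{2} = 2601$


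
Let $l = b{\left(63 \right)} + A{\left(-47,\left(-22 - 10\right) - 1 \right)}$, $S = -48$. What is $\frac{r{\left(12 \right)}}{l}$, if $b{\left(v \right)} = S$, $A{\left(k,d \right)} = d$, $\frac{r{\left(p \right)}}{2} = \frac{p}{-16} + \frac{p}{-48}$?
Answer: $\frac{2}{81} \approx 0.024691$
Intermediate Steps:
$r{\left(p \right)} = - \frac{p}{6}$ ($r{\left(p \right)} = 2 \left(\frac{p}{-16} + \frac{p}{-48}\right) = 2 \left(p \left(- \frac{1}{16}\right) + p \left(- \frac{1}{48}\right)\right) = 2 \left(- \frac{p}{16} - \frac{p}{48}\right) = 2 \left(- \frac{p}{12}\right) = - \frac{p}{6}$)
$b{\left(v \right)} = -48$
$l = -81$ ($l = -48 - 33 = -81$)
$\frac{r{\left(12 \right)}}{l} = \frac{\left(- \frac{1}{6}\right) 12}{-81} = \left(-2\right) \left(- \frac{1}{81}\right) = \frac{2}{81}$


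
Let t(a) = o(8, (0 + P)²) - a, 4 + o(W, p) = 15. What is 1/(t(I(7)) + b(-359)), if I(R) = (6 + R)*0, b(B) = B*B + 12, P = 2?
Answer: 1/128904 ≈ 7.7577e-6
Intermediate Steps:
b(B) = 12 + B² (b(B) = B² + 12 = 12 + B²)
o(W, p) = 11 (o(W, p) = -4 + 15 = 11)
I(R) = 0
t(a) = 11 - a
1/(t(I(7)) + b(-359)) = 1/((11 - 1*0) + (12 + (-359)²)) = 1/((11 + 0) + (12 + 128881)) = 1/(11 + 128893) = 1/128904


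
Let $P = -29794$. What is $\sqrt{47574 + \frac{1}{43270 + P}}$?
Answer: $\frac{5 \sqrt{86395609641}}{6738} \approx 218.11$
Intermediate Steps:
$\sqrt{47574 + \frac{1}{43270 + P}} = \sqrt{47574 + \frac{1}{43270 - 29794}} = \sqrt{47574 + \frac{1}{13476}} = \sqrt{\frac{641107225}{13476}} = \frac{5 \sqrt{86395609641}}{6738}$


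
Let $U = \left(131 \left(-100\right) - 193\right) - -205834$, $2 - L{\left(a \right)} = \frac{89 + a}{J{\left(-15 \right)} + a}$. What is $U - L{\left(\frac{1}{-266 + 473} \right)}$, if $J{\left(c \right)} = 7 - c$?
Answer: $\frac{877033569}{4555} \approx 1.9254 \cdot 10^{5}$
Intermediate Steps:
$L{\left(a \right)} = 2 - \frac{89 + a}{22 + a}$ ($L{\left(a \right)} = 2 - \frac{89 + a}{\left(7 - -15\right) + a} = 2 - \frac{89 + a}{\left(7 + 15\right) + a} = 2 - \frac{89 + a}{22 + a}$)
$U = 192541$ ($U = \left(-13100 - 193\right) + 205834 = -13293 + 205834 = 192541$)
$U - L{\left(\frac{1}{-266 + 473} \right)} = 192541 - \frac{-45 + \frac{1}{-266 + 473}}{22 + \frac{1}{-266 + 473}} = 192541 - \frac{-45 + \frac{1}{207}}{22 + \frac{1}{207}} = 192541 - \frac{1}{\frac{4555}{207}} \left(- \frac{9314}{207}\right) = 192541 - \frac{207}{4555} \left(- \frac{9314}{207}\right) = 192541 - - \frac{9314}{4555} = 192541 + \frac{9314}{4555} = \frac{877033569}{4555}$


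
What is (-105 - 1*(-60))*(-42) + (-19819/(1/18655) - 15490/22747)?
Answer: -8410056227075/22747 ≈ -3.6972e+8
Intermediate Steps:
(-105 - 1*(-60))*(-42) + (-19819/(1/18655) - 15490/22747) = (-105 + 60)*(-42) + (-19819/1/18655 - 15490*1/22747) = -45*(-42) + (-19819*18655 - 15490/22747) = 1890 + (-369723445 - 15490/22747) = 1890 - 8410099218905/22747 = -8410056227075/22747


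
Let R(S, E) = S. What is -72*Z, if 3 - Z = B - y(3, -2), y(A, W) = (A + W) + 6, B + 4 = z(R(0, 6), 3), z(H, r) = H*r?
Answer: -1008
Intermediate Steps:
B = -4 (B = -4 + 0*3 = -4 + 0 = -4)
y(A, W) = 6 + A + W
Z = 14 (Z = 3 - (-4 - (6 + 3 - 2)) = 3 - (-4 - 1*7) = 3 - (-4 - 7) = 3 - 1*(-11) = 3 + 11 = 14)
-72*Z = -72*14 = -1008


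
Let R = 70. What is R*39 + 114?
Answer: 2844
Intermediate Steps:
R*39 + 114 = 70*39 + 114 = 2730 + 114 = 2844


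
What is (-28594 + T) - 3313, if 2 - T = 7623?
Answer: -39528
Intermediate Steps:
T = -7621 (T = 2 - 1*7623 = 2 - 7623 = -7621)
(-28594 + T) - 3313 = (-28594 - 7621) - 3313 = -36215 - 3313 = -39528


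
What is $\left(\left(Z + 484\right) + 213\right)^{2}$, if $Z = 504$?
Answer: $1442401$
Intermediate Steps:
$\left(\left(Z + 484\right) + 213\right)^{2} = \left(\left(504 + 484\right) + 213\right)^{2} = \left(988 + 213\right)^{2} = 1201^{2} = 1442401$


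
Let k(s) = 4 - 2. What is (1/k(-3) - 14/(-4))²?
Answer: 16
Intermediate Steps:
k(s) = 2
(1/k(-3) - 14/(-4))² = (1/2 - 14/(-4))² = (½ - 14*(-¼))² = (½ + 7/2)² = 4² = 16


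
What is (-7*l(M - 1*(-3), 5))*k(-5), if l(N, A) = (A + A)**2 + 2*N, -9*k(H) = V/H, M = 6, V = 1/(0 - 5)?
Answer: 826/225 ≈ 3.6711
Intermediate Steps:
V = -1/5 (V = 1/(-5) = -1/5 ≈ -0.20000)
k(H) = 1/(45*H) (k(H) = -(-1)/(45*H) = 1/(45*H))
l(N, A) = 2*N + 4*A**2 (l(N, A) = (2*A)**2 + 2*N = 4*A**2 + 2*N = 2*N + 4*A**2)
(-7*l(M - 1*(-3), 5))*k(-5) = (-7*(2*(6 - 1*(-3)) + 4*5**2))*((1/45)/(-5)) = (-7*(2*(6 + 3) + 4*25))*((1/45)*(-1/5)) = -7*(2*9 + 100)*(-1/225) = -7*(18 + 100)*(-1/225) = -7*118*(-1/225) = -826*(-1/225) = 826/225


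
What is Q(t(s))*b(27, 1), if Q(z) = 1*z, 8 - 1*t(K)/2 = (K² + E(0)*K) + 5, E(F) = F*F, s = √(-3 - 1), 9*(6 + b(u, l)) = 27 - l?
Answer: -392/9 ≈ -43.556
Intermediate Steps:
b(u, l) = -3 - l/9 (b(u, l) = -6 + (27 - l)/9 = -6 + (3 - l/9) = -3 - l/9)
s = 2*I (s = √(-4) = 2*I ≈ 2.0*I)
E(F) = F²
t(K) = 6 - 2*K² (t(K) = 16 - 2*((K² + 0²*K) + 5) = 16 - 2*((K² + 0*K) + 5) = 16 - 2*((K² + 0) + 5) = 16 - 2*(K² + 5) = 16 - 2*(5 + K²) = 16 + (-10 - 2*K²) = 6 - 2*K²)
Q(z) = z
Q(t(s))*b(27, 1) = (6 - 2*(2*I)²)*(-3 - ⅑*1) = (6 - 2*(-4))*(-3 - ⅑) = (6 + 8)*(-28/9) = 14*(-28/9) = -392/9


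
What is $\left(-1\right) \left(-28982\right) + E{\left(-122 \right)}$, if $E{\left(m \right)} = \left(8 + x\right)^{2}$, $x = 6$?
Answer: $29178$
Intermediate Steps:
$E{\left(m \right)} = 196$ ($E{\left(m \right)} = \left(8 + 6\right)^{2} = 14^{2} = 196$)
$\left(-1\right) \left(-28982\right) + E{\left(-122 \right)} = \left(-1\right) \left(-28982\right) + 196 = 28982 + 196 = 29178$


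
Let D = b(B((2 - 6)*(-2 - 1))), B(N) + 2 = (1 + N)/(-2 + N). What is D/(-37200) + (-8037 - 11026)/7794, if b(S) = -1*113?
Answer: -118043813/48322800 ≈ -2.4428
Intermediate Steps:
B(N) = -2 + (1 + N)/(-2 + N)
b(S) = -113
D = -113
D/(-37200) + (-8037 - 11026)/7794 = -113/(-37200) + (-8037 - 11026)/7794 = -113*(-1/37200) - 19063*1/7794 = 113/37200 - 19063/7794 = -118043813/48322800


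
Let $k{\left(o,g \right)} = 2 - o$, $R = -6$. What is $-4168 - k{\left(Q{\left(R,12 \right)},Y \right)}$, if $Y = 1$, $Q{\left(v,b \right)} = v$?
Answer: $-4176$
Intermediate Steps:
$-4168 - k{\left(Q{\left(R,12 \right)},Y \right)} = -4168 - \left(2 - -6\right) = -4168 - \left(2 + 6\right) = -4168 - 8 = -4176$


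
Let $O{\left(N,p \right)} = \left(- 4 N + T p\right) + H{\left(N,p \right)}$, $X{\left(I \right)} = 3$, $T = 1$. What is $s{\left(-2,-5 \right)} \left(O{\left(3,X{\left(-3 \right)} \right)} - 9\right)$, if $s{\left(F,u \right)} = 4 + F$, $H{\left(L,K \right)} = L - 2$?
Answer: $-34$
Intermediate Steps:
$H{\left(L,K \right)} = -2 + L$ ($H{\left(L,K \right)} = L - 2 = -2 + L$)
$O{\left(N,p \right)} = -2 + p - 3 N$ ($O{\left(N,p \right)} = \left(- 4 N + 1 p\right) + \left(-2 + N\right) = \left(- 4 N + p\right) + \left(-2 + N\right) = \left(p - 4 N\right) + \left(-2 + N\right) = -2 + p - 3 N$)
$s{\left(-2,-5 \right)} \left(O{\left(3,X{\left(-3 \right)} \right)} - 9\right) = \left(4 - 2\right) \left(\left(-2 + 3 - 9\right) - 9\right) = 2 \left(\left(-2 + 3 - 9\right) - 9\right) = 2 \left(-8 - 9\right) = 2 \left(-17\right) = -34$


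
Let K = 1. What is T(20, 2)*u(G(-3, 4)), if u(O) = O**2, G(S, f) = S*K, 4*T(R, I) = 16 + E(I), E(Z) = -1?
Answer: 135/4 ≈ 33.750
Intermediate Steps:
T(R, I) = 15/4 (T(R, I) = (16 - 1)/4 = (1/4)*15 = 15/4)
G(S, f) = S (G(S, f) = S*1 = S)
T(20, 2)*u(G(-3, 4)) = (15/4)*(-3)**2 = (15/4)*9 = 135/4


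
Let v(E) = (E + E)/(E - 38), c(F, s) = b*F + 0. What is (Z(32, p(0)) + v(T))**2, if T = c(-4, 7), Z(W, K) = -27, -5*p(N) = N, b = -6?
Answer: 45369/49 ≈ 925.90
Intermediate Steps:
p(N) = -N/5
c(F, s) = -6*F (c(F, s) = -6*F + 0 = -6*F)
T = 24 (T = -6*(-4) = 24)
v(E) = 2*E/(-38 + E) (v(E) = (2*E)/(-38 + E) = 2*E/(-38 + E))
(Z(32, p(0)) + v(T))**2 = (-27 + 2*24/(-38 + 24))**2 = (-27 + 2*24/(-14))**2 = (-27 + 2*24*(-1/14))**2 = (-27 - 24/7)**2 = (-213/7)**2 = 45369/49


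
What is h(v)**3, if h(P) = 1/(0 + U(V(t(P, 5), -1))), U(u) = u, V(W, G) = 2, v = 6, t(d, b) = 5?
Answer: 1/8 ≈ 0.12500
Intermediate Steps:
h(P) = 1/2 (h(P) = 1/(0 + 2) = 1/2)
h(v)**3 = (1/2)**3 = 1/8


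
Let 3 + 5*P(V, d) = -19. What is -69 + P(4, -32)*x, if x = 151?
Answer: -3667/5 ≈ -733.40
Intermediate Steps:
P(V, d) = -22/5 (P(V, d) = -3/5 + (1/5)*(-19) = -3/5 - 19/5 = -22/5)
-69 + P(4, -32)*x = -69 - 22/5*151 = -69 - 3322/5 = -3667/5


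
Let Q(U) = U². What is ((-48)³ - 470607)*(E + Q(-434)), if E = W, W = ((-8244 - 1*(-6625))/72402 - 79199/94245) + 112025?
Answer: -132361732262925606707/758169610 ≈ -1.7458e+11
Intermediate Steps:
W = 254799889431199/2274508830 (W = ((-8244 + 6625)*(1/72402) - 79199*1/94245) + 112025 = (-1619*1/72402 - 79199/94245) + 112025 = (-1619/72402 - 79199/94245) + 112025 = -1962249551/2274508830 + 112025 = 254799889431199/2274508830 ≈ 1.1202e+5)
E = 254799889431199/2274508830 ≈ 1.1202e+5
((-48)³ - 470607)*(E + Q(-434)) = ((-48)³ - 470607)*(254799889431199/2274508830 + (-434)²) = (-110592 - 470607)*(254799889431199/2274508830 + 188356) = -581199*683217274614679/2274508830 = -132361732262925606707/758169610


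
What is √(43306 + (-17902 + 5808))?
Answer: 102*√3 ≈ 176.67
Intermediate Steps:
√(43306 + (-17902 + 5808)) = √(43306 - 12094) = √31212 = 102*√3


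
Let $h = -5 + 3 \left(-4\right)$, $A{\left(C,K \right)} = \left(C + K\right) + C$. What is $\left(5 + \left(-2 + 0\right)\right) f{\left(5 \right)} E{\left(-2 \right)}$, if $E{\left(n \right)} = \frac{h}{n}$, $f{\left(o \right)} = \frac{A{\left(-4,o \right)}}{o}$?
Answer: $- \frac{153}{10} \approx -15.3$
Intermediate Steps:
$A{\left(C,K \right)} = K + 2 C$
$h = -17$ ($h = -5 - 12 = -17$)
$f{\left(o \right)} = \frac{-8 + o}{o}$ ($f{\left(o \right)} = \frac{o + 2 \left(-4\right)}{o} = \frac{o - 8}{o} = \frac{-8 + o}{o}$)
$E{\left(n \right)} = - \frac{17}{n}$
$\left(5 + \left(-2 + 0\right)\right) f{\left(5 \right)} E{\left(-2 \right)} = \left(5 + \left(-2 + 0\right)\right) \frac{-8 + 5}{5} \left(- \frac{17}{-2}\right) = \left(5 - 2\right) \frac{1}{5} \left(-3\right) \left(\left(-17\right) \left(- \frac{1}{2}\right)\right) = 3 \left(- \frac{3}{5}\right) \frac{17}{2} = \left(- \frac{9}{5}\right) \frac{17}{2} = - \frac{153}{10}$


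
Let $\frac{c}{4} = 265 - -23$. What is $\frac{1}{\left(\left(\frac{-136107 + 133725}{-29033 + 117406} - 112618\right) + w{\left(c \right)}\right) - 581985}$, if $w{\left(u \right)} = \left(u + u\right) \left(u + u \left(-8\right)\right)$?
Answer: $- \frac{88373}{1703306418389} \approx -5.1883 \cdot 10^{-8}$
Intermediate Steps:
$c = 1152$ ($c = 4 \left(265 - -23\right) = 4 \left(265 + 23\right) = 4 \cdot 288 = 1152$)
$w{\left(u \right)} = - 14 u^{2}$ ($w{\left(u \right)} = 2 u \left(u - 8 u\right) = 2 u \left(- 7 u\right) = - 14 u^{2}$)
$\frac{1}{\left(\left(\frac{-136107 + 133725}{-29033 + 117406} - 112618\right) + w{\left(c \right)}\right) - 581985} = \frac{1}{\left(\left(\frac{-136107 + 133725}{-29033 + 117406} - 112618\right) - 14 \cdot 1152^{2}\right) - 581985} = \frac{1}{\left(\left(- \frac{2382}{88373} - 112618\right) - 18579456\right) - 581985} = \frac{1}{\left(- \frac{9952392896}{88373} - 18579456\right) - 581985} = \frac{1}{- \frac{1651874657984}{88373} - 581985} = \frac{1}{- \frac{1703306418389}{88373}} = - \frac{88373}{1703306418389}$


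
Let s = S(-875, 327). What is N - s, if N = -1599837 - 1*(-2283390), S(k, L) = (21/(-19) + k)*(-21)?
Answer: 12637941/19 ≈ 6.6516e+5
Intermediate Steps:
S(k, L) = 441/19 - 21*k (S(k, L) = (21*(-1/19) + k)*(-21) = (-21/19 + k)*(-21) = 441/19 - 21*k)
N = 683553 (N = -1599837 + 2283390 = 683553)
s = 349566/19 (s = 441/19 - 21*(-875) = 441/19 + 18375 = 349566/19 ≈ 18398.)
N - s = 683553 - 1*349566/19 = 683553 - 349566/19 = 12637941/19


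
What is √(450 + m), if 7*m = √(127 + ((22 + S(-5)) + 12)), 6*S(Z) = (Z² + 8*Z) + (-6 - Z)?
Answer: √(198450 + 105*√57)/21 ≈ 21.256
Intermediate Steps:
S(Z) = -1 + Z²/6 + 7*Z/6 (S(Z) = ((Z² + 8*Z) + (-6 - Z))/6 = (-6 + Z² + 7*Z)/6 = -1 + Z²/6 + 7*Z/6)
m = 5*√57/21 (m = √(127 + ((22 + (-1 + (⅙)*(-5)² + (7/6)*(-5))) + 12))/7 = √(127 + ((22 + (-1 + (⅙)*25 - 35/6)) + 12))/7 = √(127 + ((22 + (-1 + 25/6 - 35/6)) + 12))/7 = √(127 + ((22 - 8/3) + 12))/7 = √(127 + (58/3 + 12))/7 = √(127 + 94/3)/7 = √(475/3)/7 = (5*√57/3)/7 = 5*√57/21 ≈ 1.7976)
√(450 + m) = √(450 + 5*√57/21)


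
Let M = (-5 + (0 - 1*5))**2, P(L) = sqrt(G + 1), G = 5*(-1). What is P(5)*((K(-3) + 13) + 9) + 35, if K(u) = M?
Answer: 35 + 244*I ≈ 35.0 + 244.0*I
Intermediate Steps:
G = -5
P(L) = 2*I (P(L) = sqrt(-5 + 1) = sqrt(-4) = 2*I)
M = 100 (M = (-5 + (0 - 5))**2 = (-5 - 5)**2 = (-10)**2 = 100)
K(u) = 100
P(5)*((K(-3) + 13) + 9) + 35 = (2*I)*((100 + 13) + 9) + 35 = (2*I)*(113 + 9) + 35 = (2*I)*122 + 35 = 244*I + 35 = 35 + 244*I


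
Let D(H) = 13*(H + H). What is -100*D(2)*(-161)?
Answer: 837200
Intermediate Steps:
D(H) = 26*H (D(H) = 13*(2*H) = 26*H)
-100*D(2)*(-161) = -2600*2*(-161) = -100*52*(-161) = -5200*(-161) = 837200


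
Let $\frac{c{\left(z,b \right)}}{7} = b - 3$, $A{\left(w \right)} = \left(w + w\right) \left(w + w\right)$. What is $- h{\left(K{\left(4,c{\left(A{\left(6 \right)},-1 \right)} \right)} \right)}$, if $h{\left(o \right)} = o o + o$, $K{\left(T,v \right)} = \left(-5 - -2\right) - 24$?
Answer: $-702$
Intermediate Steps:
$A{\left(w \right)} = 4 w^{2}$ ($A{\left(w \right)} = 2 w 2 w = 4 w^{2}$)
$c{\left(z,b \right)} = -21 + 7 b$ ($c{\left(z,b \right)} = 7 \left(b - 3\right) = 7 \left(-3 + b\right) = -21 + 7 b$)
$K{\left(T,v \right)} = -27$ ($K{\left(T,v \right)} = \left(-5 + 2\right) - 24 = -3 - 24 = -27$)
$h{\left(o \right)} = o + o^{2}$ ($h{\left(o \right)} = o^{2} + o = o + o^{2}$)
$- h{\left(K{\left(4,c{\left(A{\left(6 \right)},-1 \right)} \right)} \right)} = - \left(-27\right) \left(1 - 27\right) = - \left(-27\right) \left(-26\right) = \left(-1\right) 702 = -702$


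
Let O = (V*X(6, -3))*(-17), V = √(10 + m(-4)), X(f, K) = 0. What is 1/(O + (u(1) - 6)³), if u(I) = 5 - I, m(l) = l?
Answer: -⅛ ≈ -0.12500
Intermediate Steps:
V = √6 (V = √(10 - 4) = √6 ≈ 2.4495)
O = 0 (O = (√6*0)*(-17) = 0*(-17) = 0)
1/(O + (u(1) - 6)³) = 1/(0 + ((5 - 1*1) - 6)³) = 1/(0 + ((5 - 1) - 6)³) = 1/(0 + (4 - 6)³) = 1/(0 + (-2)³) = 1/(0 - 8) = 1/(-8) = -⅛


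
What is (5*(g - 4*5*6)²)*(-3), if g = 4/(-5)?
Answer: -1094448/5 ≈ -2.1889e+5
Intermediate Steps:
g = -⅘ (g = 4*(-⅕) = -⅘ ≈ -0.80000)
(5*(g - 4*5*6)²)*(-3) = (5*(-⅘ - 4*5*6)²)*(-3) = (5*(-⅘ - 20*6)²)*(-3) = (5*(-⅘ - 120)²)*(-3) = (5*(-604/5)²)*(-3) = (5*(364816/25))*(-3) = (364816/5)*(-3) = -1094448/5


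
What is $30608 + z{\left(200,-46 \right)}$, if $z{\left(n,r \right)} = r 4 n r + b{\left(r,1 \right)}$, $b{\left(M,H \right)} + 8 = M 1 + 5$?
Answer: $1723359$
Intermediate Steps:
$b{\left(M,H \right)} = -3 + M$ ($b{\left(M,H \right)} = -8 + \left(M 1 + 5\right) = -8 + \left(M + 5\right) = -8 + \left(5 + M\right) = -3 + M$)
$z{\left(n,r \right)} = -3 + r + 4 n r^{2}$ ($z{\left(n,r \right)} = r 4 n r + \left(-3 + r\right) = 4 n r^{2} + \left(-3 + r\right) = -3 + r + 4 n r^{2}$)
$30608 + z{\left(200,-46 \right)} = 30608 - \left(49 - 1692800\right) = 30608 - -1692751 = 30608 + 1692751 = 1723359$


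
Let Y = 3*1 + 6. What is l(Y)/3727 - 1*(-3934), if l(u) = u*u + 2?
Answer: 14662101/3727 ≈ 3934.0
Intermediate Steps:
Y = 9 (Y = 3 + 6 = 9)
l(u) = 2 + u² (l(u) = u² + 2 = 2 + u²)
l(Y)/3727 - 1*(-3934) = (2 + 9²)/3727 - 1*(-3934) = (2 + 81)*(1/3727) + 3934 = 83*(1/3727) + 3934 = 83/3727 + 3934 = 14662101/3727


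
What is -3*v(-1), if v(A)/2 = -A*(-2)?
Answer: 12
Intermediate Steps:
v(A) = 4*A (v(A) = 2*(-A*(-2)) = 2*(-(-2)*A) = 2*(2*A) = 4*A)
-3*v(-1) = -12*(-1) = -3*(-4) = 12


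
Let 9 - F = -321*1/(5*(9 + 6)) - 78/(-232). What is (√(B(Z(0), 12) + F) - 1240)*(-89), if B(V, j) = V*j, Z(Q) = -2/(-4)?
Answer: 110360 - 89*√1593173/290 ≈ 1.0997e+5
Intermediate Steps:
Z(Q) = ½ (Z(Q) = -2*(-¼) = ½)
F = 37537/2900 (F = 9 - (-321*1/(5*(9 + 6)) - 78/(-232)) = 9 - (-321/(5*15) - 78*(-1/232)) = 9 - (-321/75 + 39/116) = 9 - (-321*1/75 + 39/116) = 9 - (-107/25 + 39/116) = 9 - 1*(-11437/2900) = 9 + 11437/2900 = 37537/2900 ≈ 12.944)
(√(B(Z(0), 12) + F) - 1240)*(-89) = (√((½)*12 + 37537/2900) - 1240)*(-89) = (√(6 + 37537/2900) - 1240)*(-89) = (√(54937/2900) - 1240)*(-89) = (√1593173/290 - 1240)*(-89) = (-1240 + √1593173/290)*(-89) = 110360 - 89*√1593173/290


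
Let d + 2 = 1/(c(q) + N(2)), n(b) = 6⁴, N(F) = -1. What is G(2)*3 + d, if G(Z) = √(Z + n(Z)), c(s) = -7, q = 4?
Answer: -17/8 + 3*√1298 ≈ 105.96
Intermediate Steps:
n(b) = 1296
d = -17/8 (d = -2 + 1/(-7 - 1) = -2 + 1/(-8) = -2 - ⅛ = -17/8 ≈ -2.1250)
G(Z) = √(1296 + Z) (G(Z) = √(Z + 1296) = √(1296 + Z))
G(2)*3 + d = √(1296 + 2)*3 - 17/8 = √1298*3 - 17/8 = 3*√1298 - 17/8 = -17/8 + 3*√1298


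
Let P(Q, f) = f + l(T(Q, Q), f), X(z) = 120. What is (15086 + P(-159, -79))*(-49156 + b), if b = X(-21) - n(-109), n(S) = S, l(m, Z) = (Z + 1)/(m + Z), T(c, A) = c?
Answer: -87377359344/119 ≈ -7.3426e+8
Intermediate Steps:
l(m, Z) = (1 + Z)/(Z + m)
b = 229 (b = 120 - 1*(-109) = 120 + 109 = 229)
P(Q, f) = f + (1 + f)/(Q + f) (P(Q, f) = f + (1 + f)/(f + Q) = f + (1 + f)/(Q + f))
(15086 + P(-159, -79))*(-49156 + b) = (15086 + (1 - 79 - 79*(-159 - 79))/(-159 - 79))*(-49156 + 229) = (15086 + (1 - 79 - 79*(-238))/(-238))*(-48927) = (15086 - (1 - 79 + 18802)/238)*(-48927) = (15086 - 1/238*18724)*(-48927) = (15086 - 9362/119)*(-48927) = (1785872/119)*(-48927) = -87377359344/119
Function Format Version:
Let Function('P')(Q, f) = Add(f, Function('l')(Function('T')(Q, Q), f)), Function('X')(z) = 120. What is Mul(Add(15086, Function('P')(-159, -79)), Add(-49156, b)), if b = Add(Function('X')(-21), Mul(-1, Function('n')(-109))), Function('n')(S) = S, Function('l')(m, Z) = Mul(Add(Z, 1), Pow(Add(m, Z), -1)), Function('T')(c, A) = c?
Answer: Rational(-87377359344, 119) ≈ -7.3426e+8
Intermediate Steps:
Function('l')(m, Z) = Mul(Pow(Add(Z, m), -1), Add(1, Z)) (Function('l')(m, Z) = Mul(Add(1, Z), Pow(Add(Z, m), -1)) = Mul(Pow(Add(Z, m), -1), Add(1, Z)))
b = 229 (b = Add(120, Mul(-1, -109)) = Add(120, 109) = 229)
Function('P')(Q, f) = Add(f, Mul(Pow(Add(Q, f), -1), Add(1, f))) (Function('P')(Q, f) = Add(f, Mul(Pow(Add(f, Q), -1), Add(1, f))) = Add(f, Mul(Pow(Add(Q, f), -1), Add(1, f))))
Mul(Add(15086, Function('P')(-159, -79)), Add(-49156, b)) = Mul(Add(15086, Mul(Pow(Add(-159, -79), -1), Add(1, -79, Mul(-79, Add(-159, -79))))), Add(-49156, 229)) = Mul(Add(15086, Mul(Pow(-238, -1), Add(1, -79, Mul(-79, -238)))), -48927) = Mul(Add(15086, Mul(Rational(-1, 238), Add(1, -79, 18802))), -48927) = Mul(Add(15086, Mul(Rational(-1, 238), 18724)), -48927) = Mul(Add(15086, Rational(-9362, 119)), -48927) = Mul(Rational(1785872, 119), -48927) = Rational(-87377359344, 119)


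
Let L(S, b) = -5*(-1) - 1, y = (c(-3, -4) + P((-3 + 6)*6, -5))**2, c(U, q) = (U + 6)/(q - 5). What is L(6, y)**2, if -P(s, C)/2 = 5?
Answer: 16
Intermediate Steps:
P(s, C) = -10 (P(s, C) = -2*5 = -10)
c(U, q) = (6 + U)/(-5 + q)
y = 961/9 (y = ((6 - 3)/(-5 - 4) - 10)**2 = (3/(-9) - 10)**2 = (-1/9*3 - 10)**2 = (-1/3 - 10)**2 = (-31/3)**2 = 961/9 ≈ 106.78)
L(S, b) = 4 (L(S, b) = 5 - 1 = 4)
L(6, y)**2 = 4**2 = 16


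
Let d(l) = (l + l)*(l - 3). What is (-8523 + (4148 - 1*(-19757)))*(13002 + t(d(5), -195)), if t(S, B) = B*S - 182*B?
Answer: 685914144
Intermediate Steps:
d(l) = 2*l*(-3 + l) (d(l) = (2*l)*(-3 + l) = 2*l*(-3 + l))
t(S, B) = -182*B + B*S
(-8523 + (4148 - 1*(-19757)))*(13002 + t(d(5), -195)) = (-8523 + (4148 - 1*(-19757)))*(13002 - 195*(-182 + 2*5*(-3 + 5))) = (-8523 + (4148 + 19757))*(13002 - 195*(-182 + 2*5*2)) = (-8523 + 23905)*(13002 - 195*(-182 + 20)) = 15382*(13002 - 195*(-162)) = 15382*(13002 + 31590) = 15382*44592 = 685914144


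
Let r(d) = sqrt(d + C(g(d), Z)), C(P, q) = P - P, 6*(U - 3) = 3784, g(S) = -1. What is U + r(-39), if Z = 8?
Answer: 1901/3 + I*sqrt(39) ≈ 633.67 + 6.245*I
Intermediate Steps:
U = 1901/3 (U = 3 + (1/6)*3784 = 3 + 1892/3 = 1901/3 ≈ 633.67)
C(P, q) = 0
r(d) = sqrt(d) (r(d) = sqrt(d + 0) = sqrt(d))
U + r(-39) = 1901/3 + sqrt(-39) = 1901/3 + I*sqrt(39)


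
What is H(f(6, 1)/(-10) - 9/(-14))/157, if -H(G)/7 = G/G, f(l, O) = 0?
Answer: -7/157 ≈ -0.044586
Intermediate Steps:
H(G) = -7 (H(G) = -7*G/G = -7*1 = -7)
H(f(6, 1)/(-10) - 9/(-14))/157 = -7/157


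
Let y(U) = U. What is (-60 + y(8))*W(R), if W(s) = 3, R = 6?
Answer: -156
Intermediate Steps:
(-60 + y(8))*W(R) = (-60 + 8)*3 = -52*3 = -156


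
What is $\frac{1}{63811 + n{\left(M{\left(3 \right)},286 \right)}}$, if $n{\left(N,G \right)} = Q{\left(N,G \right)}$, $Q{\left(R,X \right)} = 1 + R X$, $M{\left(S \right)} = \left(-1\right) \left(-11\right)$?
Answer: $\frac{1}{66958} \approx 1.4935 \cdot 10^{-5}$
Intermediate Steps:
$M{\left(S \right)} = 11$
$n{\left(N,G \right)} = 1 + G N$ ($n{\left(N,G \right)} = 1 + N G = 1 + G N$)
$\frac{1}{63811 + n{\left(M{\left(3 \right)},286 \right)}} = \frac{1}{63811 + \left(1 + 286 \cdot 11\right)} = \frac{1}{63811 + \left(1 + 3146\right)} = \frac{1}{63811 + 3147} = \frac{1}{66958}$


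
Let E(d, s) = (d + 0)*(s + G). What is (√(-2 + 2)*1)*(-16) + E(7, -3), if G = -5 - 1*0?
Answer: -56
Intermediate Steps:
G = -5 (G = -5 + 0 = -5)
E(d, s) = d*(-5 + s) (E(d, s) = (d + 0)*(s - 5) = d*(-5 + s))
(√(-2 + 2)*1)*(-16) + E(7, -3) = (√(-2 + 2)*1)*(-16) + 7*(-5 - 3) = (√0*1)*(-16) + 7*(-8) = (0*1)*(-16) - 56 = 0*(-16) - 56 = 0 - 56 = -56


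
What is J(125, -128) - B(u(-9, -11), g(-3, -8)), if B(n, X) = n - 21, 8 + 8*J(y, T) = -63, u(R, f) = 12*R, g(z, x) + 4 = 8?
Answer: 961/8 ≈ 120.13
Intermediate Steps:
g(z, x) = 4 (g(z, x) = -4 + 8 = 4)
J(y, T) = -71/8 (J(y, T) = -1 + (1/8)*(-63) = -1 - 63/8 = -71/8)
B(n, X) = -21 + n
J(125, -128) - B(u(-9, -11), g(-3, -8)) = -71/8 - (-21 + 12*(-9)) = -71/8 - (-21 - 108) = -71/8 - 1*(-129) = -71/8 + 129 = 961/8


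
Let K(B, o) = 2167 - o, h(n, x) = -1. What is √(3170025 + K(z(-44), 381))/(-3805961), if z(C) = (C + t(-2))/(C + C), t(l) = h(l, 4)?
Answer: -√3171811/3805961 ≈ -0.00046794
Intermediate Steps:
t(l) = -1
z(C) = (-1 + C)/(2*C) (z(C) = (C - 1)/(C + C) = (-1 + C)/((2*C)) = (-1 + C)*(1/(2*C)) = (-1 + C)/(2*C))
√(3170025 + K(z(-44), 381))/(-3805961) = √(3170025 + (2167 - 1*381))/(-3805961) = √(3170025 + (2167 - 381))*(-1/3805961) = √(3170025 + 1786)*(-1/3805961) = √3171811*(-1/3805961) = -√3171811/3805961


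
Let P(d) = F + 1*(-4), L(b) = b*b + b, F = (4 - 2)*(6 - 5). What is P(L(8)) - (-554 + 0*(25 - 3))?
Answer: 552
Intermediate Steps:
F = 2 (F = 2*1 = 2)
L(b) = b + b² (L(b) = b² + b = b + b²)
P(d) = -2 (P(d) = 2 + 1*(-4) = 2 - 4 = -2)
P(L(8)) - (-554 + 0*(25 - 3)) = -2 - (-554 + 0*(25 - 3)) = -2 - (-554 + 0*22) = -2 - (-554 + 0) = -2 - 1*(-554) = -2 + 554 = 552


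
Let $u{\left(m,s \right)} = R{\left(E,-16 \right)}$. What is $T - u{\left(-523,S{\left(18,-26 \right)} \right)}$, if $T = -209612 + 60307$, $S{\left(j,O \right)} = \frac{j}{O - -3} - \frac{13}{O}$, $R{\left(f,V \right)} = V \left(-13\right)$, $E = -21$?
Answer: $-149513$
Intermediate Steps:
$R{\left(f,V \right)} = - 13 V$
$S{\left(j,O \right)} = - \frac{13}{O} + \frac{j}{3 + O}$ ($S{\left(j,O \right)} = \frac{j}{O + 3} - \frac{13}{O} = \frac{j}{3 + O} - \frac{13}{O} = - \frac{13}{O} + \frac{j}{3 + O}$)
$T = -149305$
$u{\left(m,s \right)} = 208$ ($u{\left(m,s \right)} = \left(-13\right) \left(-16\right) = 208$)
$T - u{\left(-523,S{\left(18,-26 \right)} \right)} = -149305 - 208 = -149513$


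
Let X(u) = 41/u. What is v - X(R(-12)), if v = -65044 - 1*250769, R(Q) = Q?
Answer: -3789715/12 ≈ -3.1581e+5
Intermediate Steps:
v = -315813 (v = -65044 - 250769 = -315813)
v - X(R(-12)) = -315813 - 41/(-12) = -315813 - 41*(-1)/12 = -315813 - 1*(-41/12) = -315813 + 41/12 = -3789715/12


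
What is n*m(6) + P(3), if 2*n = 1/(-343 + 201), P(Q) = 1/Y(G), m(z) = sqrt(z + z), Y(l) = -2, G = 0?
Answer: -1/2 - sqrt(3)/142 ≈ -0.51220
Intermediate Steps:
m(z) = sqrt(2)*sqrt(z) (m(z) = sqrt(2*z) = sqrt(2)*sqrt(z))
P(Q) = -1/2 (P(Q) = 1/(-2) = -1/2)
n = -1/284 (n = 1/(2*(-343 + 201)) = (1/2)/(-142) = (1/2)*(-1/142) = -1/284 ≈ -0.0035211)
n*m(6) + P(3) = -sqrt(2)*sqrt(6)/284 - 1/2 = -sqrt(3)/142 - 1/2 = -1/2 - sqrt(3)/142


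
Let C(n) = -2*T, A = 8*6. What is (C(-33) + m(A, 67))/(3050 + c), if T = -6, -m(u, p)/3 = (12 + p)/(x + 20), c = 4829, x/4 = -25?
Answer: 1197/630320 ≈ 0.0018990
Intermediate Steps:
x = -100 (x = 4*(-25) = -100)
A = 48
m(u, p) = 9/20 + 3*p/80 (m(u, p) = -3*(12 + p)/(-100 + 20) = -3*(12 + p)/(-80) = -3*(12 + p)*(-1)/80 = -3*(-3/20 - p/80) = 9/20 + 3*p/80)
C(n) = 12 (C(n) = -2*(-6) = 12)
(C(-33) + m(A, 67))/(3050 + c) = (12 + (9/20 + (3/80)*67))/(3050 + 4829) = (12 + (9/20 + 201/80))/7879 = (12 + 237/80)*(1/7879) = (1197/80)*(1/7879) = 1197/630320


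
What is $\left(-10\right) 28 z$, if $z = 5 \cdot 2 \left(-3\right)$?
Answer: $8400$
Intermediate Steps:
$z = -30$ ($z = 10 \left(-3\right) = -30$)
$\left(-10\right) 28 z = \left(-10\right) 28 \left(-30\right) = \left(-280\right) \left(-30\right) = 8400$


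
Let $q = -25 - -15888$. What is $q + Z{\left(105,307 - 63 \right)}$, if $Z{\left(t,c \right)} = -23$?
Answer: $15840$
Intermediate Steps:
$q = 15863$ ($q = -25 + 15888 = 15863$)
$q + Z{\left(105,307 - 63 \right)} = 15863 - 23 = 15840$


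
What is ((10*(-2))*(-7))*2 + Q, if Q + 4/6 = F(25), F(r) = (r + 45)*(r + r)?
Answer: 11338/3 ≈ 3779.3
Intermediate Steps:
F(r) = 2*r*(45 + r) (F(r) = (45 + r)*(2*r) = 2*r*(45 + r))
Q = 10498/3 (Q = -2/3 + 2*25*(45 + 25) = -2/3 + 2*25*70 = -2/3 + 3500 = 10498/3 ≈ 3499.3)
((10*(-2))*(-7))*2 + Q = ((10*(-2))*(-7))*2 + 10498/3 = -20*(-7)*2 + 10498/3 = 140*2 + 10498/3 = 280 + 10498/3 = 11338/3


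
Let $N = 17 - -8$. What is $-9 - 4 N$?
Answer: $-109$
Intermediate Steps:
$N = 25$ ($N = 17 + 8 = 25$)
$-9 - 4 N = -9 - 100 = -109$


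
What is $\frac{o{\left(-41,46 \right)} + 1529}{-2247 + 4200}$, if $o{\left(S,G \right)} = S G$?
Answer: $- \frac{17}{93} \approx -0.1828$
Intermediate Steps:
$o{\left(S,G \right)} = G S$
$\frac{o{\left(-41,46 \right)} + 1529}{-2247 + 4200} = \frac{46 \left(-41\right) + 1529}{-2247 + 4200} = \frac{-1886 + 1529}{1953} = \left(-357\right) \frac{1}{1953} = - \frac{17}{93}$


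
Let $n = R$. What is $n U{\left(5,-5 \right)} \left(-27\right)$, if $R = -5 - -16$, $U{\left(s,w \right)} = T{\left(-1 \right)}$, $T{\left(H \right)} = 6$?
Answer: $-1782$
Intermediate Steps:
$U{\left(s,w \right)} = 6$
$R = 11$ ($R = -5 + 16 = 11$)
$n = 11$
$n U{\left(5,-5 \right)} \left(-27\right) = 11 \cdot 6 \left(-27\right) = 66 \left(-27\right) = -1782$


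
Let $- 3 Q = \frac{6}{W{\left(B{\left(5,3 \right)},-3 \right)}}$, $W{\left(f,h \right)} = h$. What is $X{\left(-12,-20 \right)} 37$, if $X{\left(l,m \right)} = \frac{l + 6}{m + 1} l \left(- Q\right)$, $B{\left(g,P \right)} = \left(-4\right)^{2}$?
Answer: $\frac{1776}{19} \approx 93.474$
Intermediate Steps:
$B{\left(g,P \right)} = 16$
$Q = \frac{2}{3}$ ($Q = - \frac{6 \frac{1}{-3}}{3} = - \frac{6 \left(- \frac{1}{3}\right)}{3} = \left(- \frac{1}{3}\right) \left(-2\right) = \frac{2}{3} \approx 0.66667$)
$X{\left(l,m \right)} = - \frac{2 l \left(6 + l\right)}{3 \left(1 + m\right)}$ ($X{\left(l,m \right)} = \frac{l + 6}{m + 1} l \left(\left(-1\right) \frac{2}{3}\right) = \frac{6 + l}{1 + m} l \left(- \frac{2}{3}\right) = \frac{l \left(6 + l\right)}{1 + m} \left(- \frac{2}{3}\right) = - \frac{2 l \left(6 + l\right)}{3 \left(1 + m\right)}$)
$X{\left(-12,-20 \right)} 37 = \left(-2\right) \left(-12\right) \frac{1}{3 + 3 \left(-20\right)} \left(6 - 12\right) 37 = \left(-2\right) \left(-12\right) \frac{1}{3 - 60} \left(-6\right) 37 = \left(-2\right) \left(-12\right) \frac{1}{-57} \left(-6\right) 37 = \left(-2\right) \left(-12\right) \left(- \frac{1}{57}\right) \left(-6\right) 37 = \frac{48}{19} \cdot 37 = \frac{1776}{19}$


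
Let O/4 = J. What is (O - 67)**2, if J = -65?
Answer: 106929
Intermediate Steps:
O = -260 (O = 4*(-65) = -260)
(O - 67)**2 = (-260 - 67)**2 = (-327)**2 = 106929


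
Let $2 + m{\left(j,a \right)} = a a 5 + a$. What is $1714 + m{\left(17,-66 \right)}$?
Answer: $23426$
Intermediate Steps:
$m{\left(j,a \right)} = -2 + a + 5 a^{2}$ ($m{\left(j,a \right)} = -2 + \left(a a 5 + a\right) = -2 + \left(a^{2} \cdot 5 + a\right) = -2 + \left(5 a^{2} + a\right) = -2 + \left(a + 5 a^{2}\right) = -2 + a + 5 a^{2}$)
$1714 + m{\left(17,-66 \right)} = 1714 - \left(68 - 21780\right) = 1714 - -21712 = 1714 + 21712 = 23426$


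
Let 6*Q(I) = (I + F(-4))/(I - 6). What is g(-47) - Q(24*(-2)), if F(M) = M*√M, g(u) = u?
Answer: -1273/27 - 2*I/81 ≈ -47.148 - 0.024691*I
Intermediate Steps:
F(M) = M^(3/2)
Q(I) = (I - 8*I)/(6*(-6 + I)) (Q(I) = ((I + (-4)^(3/2))/(I - 6))/6 = ((I - 8*I)/(-6 + I))/6 = (I - 8*I)/(6*(-6 + I)))
g(-47) - Q(24*(-2)) = -47 - (24*(-2) - 8*I)/(6*(-6 + 24*(-2))) = -47 - (-48 - 8*I)/(6*(-6 - 48)) = -47 - (-48 - 8*I)/(6*(-54)) = -47 - (-1)*(-48 - 8*I)/(6*54) = -47 - (4/27 + 2*I/81) = -47 + (-4/27 - 2*I/81) = -1273/27 - 2*I/81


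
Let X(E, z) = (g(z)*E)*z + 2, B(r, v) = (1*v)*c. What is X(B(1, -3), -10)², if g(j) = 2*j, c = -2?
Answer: 1444804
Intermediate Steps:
B(r, v) = -2*v (B(r, v) = (1*v)*(-2) = v*(-2) = -2*v)
X(E, z) = 2 + 2*E*z² (X(E, z) = ((2*z)*E)*z + 2 = (2*E*z)*z + 2 = 2*E*z² + 2 = 2 + 2*E*z²)
X(B(1, -3), -10)² = (2 + 2*(-2*(-3))*(-10)²)² = (2 + 2*6*100)² = (2 + 1200)² = 1202² = 1444804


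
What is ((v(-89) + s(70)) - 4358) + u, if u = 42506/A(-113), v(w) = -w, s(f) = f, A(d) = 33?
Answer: -96061/33 ≈ -2910.9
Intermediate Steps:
u = 42506/33 ≈ 1288.1
((v(-89) + s(70)) - 4358) + u = ((-1*(-89) + 70) - 4358) + 42506/33 = ((89 + 70) - 4358) + 42506/33 = (159 - 4358) + 42506/33 = -4199 + 42506/33 = -96061/33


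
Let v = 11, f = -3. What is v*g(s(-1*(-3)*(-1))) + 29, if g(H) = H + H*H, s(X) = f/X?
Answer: 51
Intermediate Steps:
s(X) = -3/X
g(H) = H + H²
v*g(s(-1*(-3)*(-1))) + 29 = 11*((-3/(-1*(-3)*(-1)))*(1 - 3/(-1*(-3)*(-1)))) + 29 = 11*((-3/(3*(-1)))*(1 - 3/(3*(-1)))) + 29 = 11*((-3/(-3))*(1 - 3/(-3))) + 29 = 11*((-3*(-⅓))*(1 - 3*(-⅓))) + 29 = 11*(1*(1 + 1)) + 29 = 11*(1*2) + 29 = 11*2 + 29 = 22 + 29 = 51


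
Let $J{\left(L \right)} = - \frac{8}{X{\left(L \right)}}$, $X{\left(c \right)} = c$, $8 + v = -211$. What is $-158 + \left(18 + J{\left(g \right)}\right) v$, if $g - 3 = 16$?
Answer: $- \frac{76148}{19} \approx -4007.8$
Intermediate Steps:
$v = -219$ ($v = -8 - 211 = -219$)
$g = 19$ ($g = 3 + 16 = 19$)
$J{\left(L \right)} = - \frac{8}{L}$
$-158 + \left(18 + J{\left(g \right)}\right) v = -158 + \left(18 - \frac{8}{19}\right) \left(-219\right) = -158 + \frac{334}{19} \left(-219\right) = -158 - \frac{73146}{19} = - \frac{76148}{19}$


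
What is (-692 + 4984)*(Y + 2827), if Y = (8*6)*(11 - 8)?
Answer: 12751532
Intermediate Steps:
Y = 144 (Y = 48*3 = 144)
(-692 + 4984)*(Y + 2827) = (-692 + 4984)*(144 + 2827) = 4292*2971 = 12751532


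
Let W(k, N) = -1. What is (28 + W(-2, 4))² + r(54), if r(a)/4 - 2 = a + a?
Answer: 1169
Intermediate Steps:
r(a) = 8 + 8*a (r(a) = 8 + 4*(a + a) = 8 + 4*(2*a) = 8 + 8*a)
(28 + W(-2, 4))² + r(54) = (28 - 1)² + (8 + 8*54) = 27² + (8 + 432) = 729 + 440 = 1169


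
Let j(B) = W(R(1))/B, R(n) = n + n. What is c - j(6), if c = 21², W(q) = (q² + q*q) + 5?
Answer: 2633/6 ≈ 438.83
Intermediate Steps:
R(n) = 2*n
W(q) = 5 + 2*q² (W(q) = (q² + q²) + 5 = 2*q² + 5 = 5 + 2*q²)
j(B) = 13/B (j(B) = (5 + 2*(2*1)²)/B = (5 + 2*2²)/B = (5 + 2*4)/B = (5 + 8)/B = 13/B)
c = 441
c - j(6) = 441 - 13/6 = 2633/6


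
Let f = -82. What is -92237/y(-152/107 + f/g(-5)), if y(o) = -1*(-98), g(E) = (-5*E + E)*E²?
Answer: -92237/98 ≈ -941.19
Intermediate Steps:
g(E) = -4*E³ (g(E) = (-4*E)*E² = -4*E³)
y(o) = 98
-92237/y(-152/107 + f/g(-5)) = -92237/98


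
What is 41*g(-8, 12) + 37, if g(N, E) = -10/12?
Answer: 17/6 ≈ 2.8333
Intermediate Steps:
g(N, E) = -⅚ (g(N, E) = -10*1/12 = -⅚)
41*g(-8, 12) + 37 = 41*(-⅚) + 37 = -205/6 + 37 = 17/6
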